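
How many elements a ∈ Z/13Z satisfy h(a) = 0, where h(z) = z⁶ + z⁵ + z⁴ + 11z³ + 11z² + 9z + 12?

Evaluate at each of the 13 elements of Z/13Z:
h(0) = 12; h(1) = 7; h(2) = 1; h(3) = 6; h(4) = 12; h(5) = 9; h(6) = 1; h(7) = 12; h(8) = 6; h(9) = 7; h(10) = 3; h(11) = 11; h(12) = 4.
No element is a root.

0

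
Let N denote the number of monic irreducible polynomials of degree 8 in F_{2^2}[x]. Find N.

8160

Gauss's count: N_{4}(8) = (1/8) Σ_{d|8} μ(8/d)·4^d.
Divisors of 8: 1, 2, 4, 8; μ(8/d) for each: 0, 0, -1, 1.
Σ = − 4^4 + 4^8 = 65280.
N = 65280/8 = 8160.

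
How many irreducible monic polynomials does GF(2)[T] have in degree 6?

9

x^(2^6) − x is the product of all monic irreducibles of degree dividing 6; Möbius inversion gives N = (1/6) Σ μ(6/d)·2^d.
Divisors of 6: 1, 2, 3, 6; μ(6/d) for each: 1, -1, -1, 1.
Σ = 2^1 − 2^2 − 2^3 + 2^6 = 54.
N = 54/6 = 9.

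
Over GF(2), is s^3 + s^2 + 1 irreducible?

Write h(s) = s^3 + s^2 + 1.
Check for roots in GF(2): h(0) = 1; h(1) = 1.
No roots. A degree-3 polynomial over a field with no linear factor is irreducible.

Yes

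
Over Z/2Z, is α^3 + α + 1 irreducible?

Yes

Write h(α) = α^3 + α + 1.
Check for roots in Z/2Z: h(0) = 1; h(1) = 1.
No roots. A degree-3 polynomial over a field with no linear factor is irreducible.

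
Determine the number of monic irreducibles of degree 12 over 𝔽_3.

Gauss's count: N_{3}(12) = (1/12) Σ_{d|12} μ(12/d)·3^d.
Divisors of 12: 1, 2, 3, 4, 6, 12; μ(12/d) for each: 0, 1, 0, -1, -1, 1.
Σ = 3^2 − 3^4 − 3^6 + 3^12 = 530640.
N = 530640/12 = 44220.

44220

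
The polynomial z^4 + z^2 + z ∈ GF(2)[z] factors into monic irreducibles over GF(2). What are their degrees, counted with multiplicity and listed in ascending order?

1, 3

Write f(z) = z^4 + z^2 + z.
Roots in GF(2): f(0) = 0 → root; f(1) = 1.
Linear factors from roots: (z).
Complete factorization: f(z) = (z)·(z^3 + z + 1).
Factor degrees with multiplicity: 1 + 3 = 4.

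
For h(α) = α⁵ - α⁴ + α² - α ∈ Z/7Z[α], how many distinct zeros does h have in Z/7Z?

5

Evaluate at each of the 7 elements of Z/7Z:
h(0) = 0 → root; h(1) = 0 → root; h(2) = 4; h(3) = 0 → root; h(4) = 3; h(5) = 0 → root; h(6) = 0 → root.
Roots: {0, 1, 3, 5, 6}.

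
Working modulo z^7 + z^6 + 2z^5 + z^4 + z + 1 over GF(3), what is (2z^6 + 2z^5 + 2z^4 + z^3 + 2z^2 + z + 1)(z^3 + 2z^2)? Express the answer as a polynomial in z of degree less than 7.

Multiply in GF(3)[z]: (2z^6 + 2z^5 + 2z^4 + z^3 + 2z^2 + z + 1)·(z^3 + 2z^2) = 2z^9 + 2z^6 + z^5 + 2z^4 + 2z^2.
Reduce using z^7 ≡ 2z^6 + z^5 + 2z^4 + 2z + 2 (mod z^7 + z^6 + 2z^5 + z^4 + z + 1).
Reduced: z^5 + z^4 + z^3 + 2z^2 + z + 2.

z^5 + z^4 + z^3 + 2z^2 + z + 2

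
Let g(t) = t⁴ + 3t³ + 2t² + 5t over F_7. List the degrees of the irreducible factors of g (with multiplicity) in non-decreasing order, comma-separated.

Linear factors from roots: (t).
Complete factorization: g(t) = (t)·(t³ + 3t² + 2t + 5).
Factor degrees with multiplicity: 1 + 3 = 4.

1, 3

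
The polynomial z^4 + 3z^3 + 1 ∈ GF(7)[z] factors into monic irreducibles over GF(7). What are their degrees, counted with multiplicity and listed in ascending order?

Write h(z) = z^4 + 3z^3 + 1.
Linear factors from roots: (z + 2).
Complete factorization: h(z) = (z + 2)·(z^3 + z^2 - 2z - 3).
Factor degrees with multiplicity: 1 + 3 = 4.

1, 3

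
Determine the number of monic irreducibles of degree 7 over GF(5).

11160

By the necklace-counting formula, N_5(7) = (1/7) Σ_{d|7} μ(7/d)·5^d.
Divisors of 7: 1, 7; μ(7/d) for each: -1, 1.
Σ = − 5^1 + 5^7 = 78120.
N = 78120/7 = 11160.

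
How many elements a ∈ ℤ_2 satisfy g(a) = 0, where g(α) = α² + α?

2

Evaluate at each of the 2 elements of ℤ_2:
g(0) = 0 → root; g(1) = 0 → root.
Roots: {0, 1}.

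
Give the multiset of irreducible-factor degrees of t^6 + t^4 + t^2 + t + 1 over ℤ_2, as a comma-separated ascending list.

Write g(t) = t^6 + t^4 + t^2 + t + 1.
Roots in ℤ_2: g(0) = 1; g(1) = 1.
Complete factorization: g(t) = (t^6 + t^4 + t^2 + t + 1).
Factor degrees with multiplicity: 6 = 6.

6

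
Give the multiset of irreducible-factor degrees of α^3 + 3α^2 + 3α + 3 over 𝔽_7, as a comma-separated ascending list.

3

Write f(α) = α^3 + 3α^2 + 3α + 3.
Complete factorization: f(α) = (α^3 + 3α^2 + 3α + 3).
Factor degrees with multiplicity: 3 = 3.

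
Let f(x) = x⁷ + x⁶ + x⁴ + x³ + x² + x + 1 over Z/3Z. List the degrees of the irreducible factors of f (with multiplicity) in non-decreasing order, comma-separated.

Roots in Z/3Z: f(0) = 1; f(1) = 1; f(2) = 1.
Complete factorization: f(x) = (x⁷ + x⁶ + x⁴ + x³ + x² + x + 1).
Factor degrees with multiplicity: 7 = 7.

7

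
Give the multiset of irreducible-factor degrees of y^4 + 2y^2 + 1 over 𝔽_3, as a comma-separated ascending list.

Write f(y) = y^4 + 2y^2 + 1.
Roots in 𝔽_3: f(0) = 1; f(1) = 1; f(2) = 1.
Complete factorization: f(y) = (y^2 + 1)^2.
Factor degrees with multiplicity: 2 + 2 = 4.

2, 2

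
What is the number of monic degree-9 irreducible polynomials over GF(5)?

217000

By the necklace-counting formula, N_5(9) = (1/9) Σ_{d|9} μ(9/d)·5^d.
Divisors of 9: 1, 3, 9; μ(9/d) for each: 0, -1, 1.
Σ = − 5^3 + 5^9 = 1953000.
N = 1953000/9 = 217000.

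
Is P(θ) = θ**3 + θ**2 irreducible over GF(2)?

No

Check for roots in GF(2): P(0) = 0 → root; P(1) = 0 → root.
P(0) = 0, so (θ) divides P(θ); P is reducible.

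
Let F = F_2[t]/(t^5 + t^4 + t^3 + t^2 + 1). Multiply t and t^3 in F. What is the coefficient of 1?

0

Multiply in F_2[t]: (t)·(t^3) = t^4.
Reduced: t^4.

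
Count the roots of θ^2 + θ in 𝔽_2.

2

Write f(θ) = θ^2 + θ.
Evaluate at each of the 2 elements of 𝔽_2:
f(0) = 0 → root; f(1) = 0 → root.
Roots: {0, 1}.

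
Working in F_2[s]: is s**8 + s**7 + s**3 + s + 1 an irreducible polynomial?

Yes

Write f(s) = s**8 + s**7 + s**3 + s + 1.
Check for roots in F_2: f(0) = 1; f(1) = 1.
No roots, so no linear factors.
Monic irreducibles of degree 2 over GF(2): s**2 + s + 1.
None of them divide f (all give nonzero remainder).
Monic irreducibles of degree 3 over GF(2): s**3 + s + 1, s**3 + s**2 + 1.
None of them divide f (all give nonzero remainder).
Monic irreducibles of degree 4 over GF(2): s**4 + s + 1, s**4 + s**3 + 1, s**4 + s**3 + s**2 + s + 1.
None of them divide f (all give nonzero remainder).
No irreducible factor of degree ≤ 4 exists, so f is irreducible over GF(2).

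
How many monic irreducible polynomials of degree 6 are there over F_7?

19544

By the necklace-counting formula, N_7(6) = (1/6) Σ_{d|6} μ(6/d)·7^d.
Divisors of 6: 1, 2, 3, 6; μ(6/d) for each: 1, -1, -1, 1.
Σ = 7^1 − 7^2 − 7^3 + 7^6 = 117264.
N = 117264/6 = 19544.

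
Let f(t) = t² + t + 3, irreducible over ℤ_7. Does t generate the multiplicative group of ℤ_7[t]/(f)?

Yes

|GF(7^2)^×| = 7^2 − 1 = 48. Prime factorization: 48 = 2^4·3.
f is primitive ⇔ t has order 48 in GF(7)[t]/(f), i.e. t^(48/q) ≠ 1 for each prime q | 48.
t^(24) mod f = 6.
t^(16) mod f = 2.
None equal 1, so t has full order 48; f is primitive.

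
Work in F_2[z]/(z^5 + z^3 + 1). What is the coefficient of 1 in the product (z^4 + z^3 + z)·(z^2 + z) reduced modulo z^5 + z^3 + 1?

0

Multiply in F_2[z]: (z^4 + z^3 + z)·(z^2 + z) = z^6 + z^4 + z^3 + z^2.
Reduce using z^5 ≡ z^3 + 1 (mod z^5 + z^3 + 1).
Reduced: z^3 + z^2 + z.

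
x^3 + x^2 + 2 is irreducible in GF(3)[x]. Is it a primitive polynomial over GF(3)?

Write f(x) = x^3 + x^2 + 2.
|GF(3^3)^×| = 3^3 − 1 = 26. Prime factorization: 26 = 2·13.
f is primitive ⇔ x has order 26 in GF(3)[x]/(f), i.e. x^(26/q) ≠ 1 for each prime q | 26.
x^(13) mod f = 1
x^(2) mod f = x^2.
Since x^(13) = 1, the order of x divides 13 < 26; not primitive.

No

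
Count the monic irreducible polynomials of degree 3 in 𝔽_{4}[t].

20

Gauss's count: N_{4}(3) = (1/3) Σ_{d|3} μ(3/d)·4^d.
Divisors of 3: 1, 3; μ(3/d) for each: -1, 1.
Σ = − 4^1 + 4^3 = 60.
N = 60/3 = 20.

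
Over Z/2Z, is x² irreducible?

No

Write h(x) = x².
Check for roots in Z/2Z: h(0) = 0 → root; h(1) = 1.
h(0) = 0, so (x) divides h(x); h is reducible.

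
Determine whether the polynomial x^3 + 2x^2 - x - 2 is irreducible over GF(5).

Write f(x) = x^3 + 2x^2 - x - 2.
Check for roots in GF(5): f(0) = 3; f(1) = 0 → root; f(2) = 2; f(3) = 0 → root; f(4) = 0 → root.
f(1) = 0, so (x − 1) divides f(x); f is reducible.

No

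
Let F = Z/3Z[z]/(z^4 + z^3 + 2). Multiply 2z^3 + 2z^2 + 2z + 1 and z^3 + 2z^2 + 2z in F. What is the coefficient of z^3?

0

Multiply in Z/3Z[z]: (2z^3 + 2z^2 + 2z + 1)·(z^3 + 2z^2 + 2z) = 2z^6 + z^4 + 2z.
Reduce using z^4 ≡ 2z^3 + 1 (mod z^4 + z^3 + 2).
Reduced: 2z^2.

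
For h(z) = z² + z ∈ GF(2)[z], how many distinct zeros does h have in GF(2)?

2

Evaluate at each of the 2 elements of GF(2):
h(0) = 0 → root; h(1) = 0 → root.
Roots: {0, 1}.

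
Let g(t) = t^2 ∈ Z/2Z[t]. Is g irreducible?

No

Check for roots in Z/2Z: g(0) = 0 → root; g(1) = 1.
g(0) = 0, so (t) divides g(t); g is reducible.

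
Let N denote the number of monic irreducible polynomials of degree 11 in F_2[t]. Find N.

186

By the necklace-counting formula, N_2(11) = (1/11) Σ_{d|11} μ(11/d)·2^d.
Divisors of 11: 1, 11; μ(11/d) for each: -1, 1.
Σ = − 2^1 + 2^11 = 2046.
N = 2046/11 = 186.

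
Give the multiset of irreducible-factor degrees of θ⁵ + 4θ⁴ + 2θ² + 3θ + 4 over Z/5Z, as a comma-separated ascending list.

Write f(θ) = θ⁵ + 4θ⁴ + 2θ² + 3θ + 4.
Roots in Z/5Z: f(0) = 4; f(1) = 4; f(2) = 4; f(3) = 3; f(4) = 1.
Complete factorization: f(θ) = (θ⁵ + 4θ⁴ + 2θ² + 3θ + 4).
Factor degrees with multiplicity: 5 = 5.

5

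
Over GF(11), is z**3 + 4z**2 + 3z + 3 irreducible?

No

Write h(z) = z**3 + 4z**2 + 3z + 3.
Check each element of GF(11) for a root: h(0)=3, h(1)=0, h(2)=0, h(3)=9, h(4)=0, h(5)=1, h(6)=7, h(7)=2, h(8)=3, h(9)=5, h(10)=3.
h(1) = 0, so (z − 1) divides h(z); h is reducible.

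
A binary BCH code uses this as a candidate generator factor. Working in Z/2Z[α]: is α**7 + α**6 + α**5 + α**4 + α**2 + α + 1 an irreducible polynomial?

Yes

Write m(α) = α**7 + α**6 + α**5 + α**4 + α**2 + α + 1.
Check for roots in Z/2Z: m(0) = 1; m(1) = 1.
No roots, so no linear factors.
Monic irreducibles of degree 2 over GF(2): α**2 + α + 1.
None of them divide m (all give nonzero remainder).
Monic irreducibles of degree 3 over GF(2): α**3 + α + 1, α**3 + α**2 + 1.
None of them divide m (all give nonzero remainder).
No irreducible factor of degree ≤ 3 exists, so m is irreducible over GF(2).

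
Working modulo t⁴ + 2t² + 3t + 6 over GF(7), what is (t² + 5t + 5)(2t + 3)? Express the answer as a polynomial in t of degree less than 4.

2t^3 + 6t^2 + 4t + 1

Multiply in GF(7)[t]: (t² + 5t + 5)·(2t + 3) = 2t³ + 6t² + 4t + 1.
Reduced: 2t³ + 6t² + 4t + 1.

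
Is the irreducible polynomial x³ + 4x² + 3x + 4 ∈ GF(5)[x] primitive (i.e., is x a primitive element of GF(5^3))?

Write f(x) = x³ + 4x² + 3x + 4.
|GF(5^3)^×| = 5^3 − 1 = 124. Prime factorization: 124 = 2^2·31.
f is primitive ⇔ x has order 124 in GF(5)[x]/(f), i.e. x^(124/q) ≠ 1 for each prime q | 124.
x^(62) mod f = 1
x^(4) mod f = 3x² + 3x + 1.
Since x^(62) = 1, the order of x divides 62 < 124; not primitive.

No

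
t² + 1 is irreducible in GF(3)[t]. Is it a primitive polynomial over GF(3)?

Write f(t) = t² + 1.
|GF(3^2)^×| = 3^2 − 1 = 8. Prime factorization: 8 = 2^3.
f is primitive ⇔ t has order 8 in GF(3)[t]/(f), i.e. t^(8/q) ≠ 1 for each prime q | 8.
t^(4) mod f = 1
Since t^(4) = 1, the order of t divides 4 < 8; not primitive.

No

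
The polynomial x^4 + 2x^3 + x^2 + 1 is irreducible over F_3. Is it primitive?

Write f(x) = x^4 + 2x^3 + x^2 + 1.
|GF(3^4)^×| = 3^4 − 1 = 80. Prime factorization: 80 = 2^4·5.
f is primitive ⇔ x has order 80 in GF(3)[x]/(f), i.e. x^(80/q) ≠ 1 for each prime q | 80.
x^(40) mod f = 1
x^(16) mod f = x^3 + x^2 + 2x.
Since x^(40) = 1, the order of x divides 40 < 80; not primitive.

No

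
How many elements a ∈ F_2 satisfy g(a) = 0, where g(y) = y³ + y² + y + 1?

Evaluate at each of the 2 elements of F_2:
g(0) = 1; g(1) = 0 → root.
Roots: {1}.

1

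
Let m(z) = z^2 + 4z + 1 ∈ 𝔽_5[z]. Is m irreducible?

Yes

Check for roots in 𝔽_5: m(0) = 1; m(1) = 1; m(2) = 3; m(3) = 2; m(4) = 3.
No roots. A degree-2 polynomial over a field with no linear factor is irreducible.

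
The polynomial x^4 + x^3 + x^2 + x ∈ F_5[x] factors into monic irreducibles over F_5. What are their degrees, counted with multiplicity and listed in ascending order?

Write g(x) = x^4 + x^3 + x^2 + x.
Roots in F_5: g(0) = 0 → root; g(1) = 4; g(2) = 0 → root; g(3) = 0 → root; g(4) = 0 → root.
Linear factors from roots: (x), (x - 2), (x + 2), (x + 1).
Complete factorization: g(x) = (x)·(x + 1)·(x + 2)·(x - 2).
Factor degrees with multiplicity: 1 + 1 + 1 + 1 = 4.

1, 1, 1, 1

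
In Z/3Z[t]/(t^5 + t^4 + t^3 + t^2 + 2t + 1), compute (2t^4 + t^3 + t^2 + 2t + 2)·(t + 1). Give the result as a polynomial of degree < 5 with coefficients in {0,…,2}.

Multiply in Z/3Z[t]: (2t^4 + t^3 + t^2 + 2t + 2)·(t + 1) = 2t^5 + 2t^3 + t + 2.
Reduce using t^5 ≡ 2t^4 + 2t^3 + 2t^2 + t + 2 (mod t^5 + t^4 + t^3 + t^2 + 2t + 1).
Reduced: t^4 + t^2.

t^4 + t^2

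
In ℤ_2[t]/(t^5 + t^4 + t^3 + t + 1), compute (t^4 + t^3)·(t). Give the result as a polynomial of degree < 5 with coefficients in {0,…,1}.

t^3 + t + 1

Multiply in ℤ_2[t]: (t^4 + t^3)·(t) = t^5 + t^4.
Reduce using t^5 ≡ t^4 + t^3 + t + 1 (mod t^5 + t^4 + t^3 + t + 1).
Reduced: t^3 + t + 1.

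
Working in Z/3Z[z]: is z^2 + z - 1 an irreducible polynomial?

Yes

Write f(z) = z^2 + z - 1.
Check for roots in Z/3Z: f(0) = 2; f(1) = 1; f(2) = 2.
No roots. A degree-2 polynomial over a field with no linear factor is irreducible.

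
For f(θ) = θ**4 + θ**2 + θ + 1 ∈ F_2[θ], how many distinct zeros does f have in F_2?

1

Evaluate at each of the 2 elements of F_2:
f(0) = 1; f(1) = 0 → root.
Roots: {1}.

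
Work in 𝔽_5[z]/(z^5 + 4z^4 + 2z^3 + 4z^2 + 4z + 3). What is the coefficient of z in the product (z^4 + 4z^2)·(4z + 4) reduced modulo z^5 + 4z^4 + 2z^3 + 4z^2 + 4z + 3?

4

Multiply in 𝔽_5[z]: (z^4 + 4z^2)·(4z + 4) = 4z^5 + 4z^4 + z^3 + z^2.
Reduce using z^5 ≡ z^4 + 3z^3 + z^2 + z + 2 (mod z^5 + 4z^4 + 2z^3 + 4z^2 + 4z + 3).
Reduced: 3z^4 + 3z^3 + 4z + 3.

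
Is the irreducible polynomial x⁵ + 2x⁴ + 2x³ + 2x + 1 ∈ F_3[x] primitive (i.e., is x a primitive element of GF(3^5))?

Write f(x) = x⁵ + 2x⁴ + 2x³ + 2x + 1.
|GF(3^5)^×| = 3^5 − 1 = 242. Prime factorization: 242 = 2·11^2.
f is primitive ⇔ x has order 242 in GF(3)[x]/(f), i.e. x^(242/q) ≠ 1 for each prime q | 242.
x^(121) mod f = 2.
x^(22) mod f = x⁴ + x.
None equal 1, so x has full order 242; f is primitive.

Yes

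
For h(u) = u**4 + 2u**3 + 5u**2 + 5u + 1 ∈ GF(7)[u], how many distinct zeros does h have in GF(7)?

4

Evaluate at each of the 7 elements of GF(7):
h(0) = 1; h(1) = 0 → root; h(2) = 0 → root; h(3) = 0 → root; h(4) = 2; h(5) = 4; h(6) = 0 → root.
Roots: {1, 2, 3, 6}.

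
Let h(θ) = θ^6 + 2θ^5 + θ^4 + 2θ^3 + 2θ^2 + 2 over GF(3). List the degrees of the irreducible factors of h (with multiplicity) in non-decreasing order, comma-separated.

Roots in GF(3): h(0) = 2; h(1) = 1; h(2) = 2.
Complete factorization: h(θ) = (θ^2 + 1)·(θ^4 + 2θ^3 + 2).
Factor degrees with multiplicity: 2 + 4 = 6.

2, 4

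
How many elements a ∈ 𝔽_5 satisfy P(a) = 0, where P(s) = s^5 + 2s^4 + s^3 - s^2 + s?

Evaluate at each of the 5 elements of 𝔽_5:
P(0) = 0 → root; P(1) = 4; P(2) = 0 → root; P(3) = 1; P(4) = 3.
Roots: {0, 2}.

2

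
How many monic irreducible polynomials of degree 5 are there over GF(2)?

6

By the necklace-counting formula, N_2(5) = (1/5) Σ_{d|5} μ(5/d)·2^d.
Divisors of 5: 1, 5; μ(5/d) for each: -1, 1.
Σ = − 2^1 + 2^5 = 30.
N = 30/5 = 6.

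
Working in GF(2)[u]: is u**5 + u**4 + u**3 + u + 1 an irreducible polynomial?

Yes

Write P(u) = u**5 + u**4 + u**3 + u + 1.
Check for roots in GF(2): P(0) = 1; P(1) = 1.
No roots, so no linear factors.
Monic irreducibles of degree 2 over GF(2): u**2 + u + 1.
None of them divide P (all give nonzero remainder).
No irreducible factor of degree ≤ 2 exists, so P is irreducible over GF(2).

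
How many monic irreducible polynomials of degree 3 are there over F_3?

The number of monic irreducibles of degree 3 over GF(3) is (1/3)·Σ_{d∣3} μ(3/d) 3^d.
Divisors of 3: 1, 3; μ(3/d) for each: -1, 1.
Σ = − 3^1 + 3^3 = 24.
N = 24/3 = 8.

8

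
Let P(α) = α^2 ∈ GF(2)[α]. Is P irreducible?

No

Check for roots in GF(2): P(0) = 0 → root; P(1) = 1.
P(0) = 0, so (α) divides P(α); P is reducible.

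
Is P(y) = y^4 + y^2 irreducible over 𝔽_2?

No

Check for roots in 𝔽_2: P(0) = 0 → root; P(1) = 0 → root.
P(0) = 0, so (y) divides P(y); P is reducible.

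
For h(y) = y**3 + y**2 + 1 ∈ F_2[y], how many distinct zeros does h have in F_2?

Evaluate at each of the 2 elements of F_2:
h(0) = 1; h(1) = 1.
No element is a root.

0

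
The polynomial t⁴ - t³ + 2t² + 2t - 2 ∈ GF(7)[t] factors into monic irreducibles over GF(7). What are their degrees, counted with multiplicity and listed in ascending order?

Write g(t) = t⁴ - t³ + 2t² + 2t - 2.
Linear factors from roots: (t + 1).
Complete factorization: g(t) = (t + 1)·(t³ - 2t² - 3t - 2).
Factor degrees with multiplicity: 1 + 3 = 4.

1, 3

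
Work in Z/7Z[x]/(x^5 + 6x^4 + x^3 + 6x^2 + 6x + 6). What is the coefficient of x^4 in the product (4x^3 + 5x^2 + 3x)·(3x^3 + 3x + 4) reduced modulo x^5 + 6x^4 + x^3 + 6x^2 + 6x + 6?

1

Multiply in Z/7Z[x]: (4x^3 + 5x^2 + 3x)·(3x^3 + 3x + 4) = 5x^6 + x^5 + 3x^3 + x^2 + 5x.
Reduce using x^5 ≡ x^4 + 6x^3 + x^2 + x + 1 (mod x^5 + 6x^4 + x^3 + 6x^2 + 6x + 6).
Reduced: x^4 + 2x^3 + 5x^2 + 2x + 6.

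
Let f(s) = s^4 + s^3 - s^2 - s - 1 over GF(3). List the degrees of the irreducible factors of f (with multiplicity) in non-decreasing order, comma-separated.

4

Roots in GF(3): f(0) = 2; f(1) = 2; f(2) = 2.
Complete factorization: f(s) = (s^4 + s^3 - s^2 - s - 1).
Factor degrees with multiplicity: 4 = 4.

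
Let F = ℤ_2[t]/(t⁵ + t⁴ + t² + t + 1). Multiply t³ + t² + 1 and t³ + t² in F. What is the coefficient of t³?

0

Multiply in ℤ_2[t]: (t³ + t² + 1)·(t³ + t²) = t⁶ + t⁴ + t³ + t².
Reduce using t⁵ ≡ t⁴ + t² + t + 1 (mod t⁵ + t⁴ + t² + t + 1).
Reduced: t² + 1.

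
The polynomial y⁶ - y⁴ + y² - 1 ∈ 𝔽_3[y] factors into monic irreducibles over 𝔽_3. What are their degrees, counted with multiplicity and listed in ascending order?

Write g(y) = y⁶ - y⁴ + y² - 1.
Roots in 𝔽_3: g(0) = 2; g(1) = 0 → root; g(2) = 0 → root.
Linear factors from roots: (y - 1), (y + 1).
Complete factorization: g(y) = (y + 1)·(y - 1)·(y² + y - 1)·(y² - y - 1).
Factor degrees with multiplicity: 1 + 1 + 2 + 2 = 6.

1, 1, 2, 2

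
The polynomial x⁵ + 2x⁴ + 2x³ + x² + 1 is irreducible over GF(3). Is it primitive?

Write f(x) = x⁵ + 2x⁴ + 2x³ + x² + 1.
|GF(3^5)^×| = 3^5 − 1 = 242. Prime factorization: 242 = 2·11^2.
f is primitive ⇔ x has order 242 in GF(3)[x]/(f), i.e. x^(242/q) ≠ 1 for each prime q | 242.
x^(121) mod f = 2.
x^(22) mod f = x⁴ + x³ + x² + 1.
None equal 1, so x has full order 242; f is primitive.

Yes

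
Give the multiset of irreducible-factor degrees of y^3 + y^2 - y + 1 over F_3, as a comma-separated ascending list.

Write f(y) = y^3 + y^2 - y + 1.
Roots in F_3: f(0) = 1; f(1) = 2; f(2) = 2.
Complete factorization: f(y) = (y^3 + y^2 - y + 1).
Factor degrees with multiplicity: 3 = 3.

3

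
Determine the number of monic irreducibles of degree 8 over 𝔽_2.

30

Gauss's count: N_{2}(8) = (1/8) Σ_{d|8} μ(8/d)·2^d.
Divisors of 8: 1, 2, 4, 8; μ(8/d) for each: 0, 0, -1, 1.
Σ = − 2^4 + 2^8 = 240.
N = 240/8 = 30.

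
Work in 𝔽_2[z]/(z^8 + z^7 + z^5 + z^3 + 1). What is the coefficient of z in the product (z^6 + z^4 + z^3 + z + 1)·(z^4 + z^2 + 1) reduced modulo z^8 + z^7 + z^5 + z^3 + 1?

0

Multiply in 𝔽_2[z]: (z^6 + z^4 + z^3 + z + 1)·(z^4 + z^2 + 1) = z^10 + z^7 + z^2 + z + 1.
Reduce using z^8 ≡ z^7 + z^5 + z^3 + 1 (mod z^8 + z^7 + z^5 + z^3 + 1).
Reduced: z^7 + z^6 + z^4 + z^3.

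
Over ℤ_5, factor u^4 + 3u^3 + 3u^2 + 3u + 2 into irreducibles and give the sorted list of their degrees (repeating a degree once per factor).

1, 1, 1, 1

Write g(u) = u^4 + 3u^3 + 3u^2 + 3u + 2.
Roots in ℤ_5: g(0) = 2; g(1) = 2; g(2) = 0 → root; g(3) = 0 → root; g(4) = 0 → root.
Linear factors from roots: (u + 3), (u + 2), (u + 1).
Complete factorization: g(u) = (u + 1)·(u + 3)·(u + 2)^2.
Factor degrees with multiplicity: 1 + 1 + 1 + 1 = 4.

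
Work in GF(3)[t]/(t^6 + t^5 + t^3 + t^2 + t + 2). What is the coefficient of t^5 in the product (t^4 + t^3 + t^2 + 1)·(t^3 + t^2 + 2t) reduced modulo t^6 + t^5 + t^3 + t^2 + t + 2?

Multiply in GF(3)[t]: (t^4 + t^3 + t^2 + 1)·(t^3 + t^2 + 2t) = t^7 + 2t^6 + t^5 + t^2 + 2t.
Reduce using t^6 ≡ 2t^5 + 2t^3 + 2t^2 + 2t + 1 (mod t^6 + t^5 + t^3 + t^2 + t + 2).
Reduced: 2t^4 + t^3 + 2t^2 + 2t + 1.

0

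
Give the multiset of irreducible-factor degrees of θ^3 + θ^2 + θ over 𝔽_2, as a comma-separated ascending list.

1, 2

Write g(θ) = θ^3 + θ^2 + θ.
Roots in 𝔽_2: g(0) = 0 → root; g(1) = 1.
Linear factors from roots: (θ).
Complete factorization: g(θ) = (θ)·(θ^2 + θ + 1).
Factor degrees with multiplicity: 1 + 2 = 3.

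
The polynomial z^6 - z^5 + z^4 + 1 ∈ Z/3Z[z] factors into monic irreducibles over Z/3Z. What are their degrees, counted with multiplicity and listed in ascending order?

6

Write g(z) = z^6 - z^5 + z^4 + 1.
Roots in Z/3Z: g(0) = 1; g(1) = 2; g(2) = 1.
Complete factorization: g(z) = (z^6 - z^5 + z^4 + 1).
Factor degrees with multiplicity: 6 = 6.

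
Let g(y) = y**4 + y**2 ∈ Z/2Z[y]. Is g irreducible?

Check for roots in Z/2Z: g(0) = 0 → root; g(1) = 0 → root.
g(0) = 0, so (y) divides g(y); g is reducible.

No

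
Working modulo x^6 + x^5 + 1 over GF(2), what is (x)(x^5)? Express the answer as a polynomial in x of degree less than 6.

x^5 + 1

Multiply in GF(2)[x]: (x)·(x^5) = x^6.
Reduce using x^6 ≡ x^5 + 1 (mod x^6 + x^5 + 1).
Reduced: x^5 + 1.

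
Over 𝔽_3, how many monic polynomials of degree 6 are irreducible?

116

By the necklace-counting formula, N_3(6) = (1/6) Σ_{d|6} μ(6/d)·3^d.
Divisors of 6: 1, 2, 3, 6; μ(6/d) for each: 1, -1, -1, 1.
Σ = 3^1 − 3^2 − 3^3 + 3^6 = 696.
N = 696/6 = 116.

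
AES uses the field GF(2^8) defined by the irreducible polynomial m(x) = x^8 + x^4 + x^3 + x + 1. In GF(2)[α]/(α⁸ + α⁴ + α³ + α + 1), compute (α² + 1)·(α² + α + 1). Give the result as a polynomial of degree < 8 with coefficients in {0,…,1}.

α^4 + α^3 + α + 1

Multiply in GF(2)[α]: (α² + 1)·(α² + α + 1) = α⁴ + α³ + α + 1.
Reduced: α⁴ + α³ + α + 1.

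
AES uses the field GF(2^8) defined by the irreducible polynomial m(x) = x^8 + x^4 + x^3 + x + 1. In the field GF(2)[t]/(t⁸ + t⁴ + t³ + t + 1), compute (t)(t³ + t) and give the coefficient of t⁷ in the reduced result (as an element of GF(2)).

Multiply in GF(2)[t]: (t)·(t³ + t) = t⁴ + t².
Reduced: t⁴ + t².

0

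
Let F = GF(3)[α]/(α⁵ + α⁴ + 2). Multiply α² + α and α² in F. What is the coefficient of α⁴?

1

Multiply in GF(3)[α]: (α² + α)·(α²) = α⁴ + α³.
Reduced: α⁴ + α³.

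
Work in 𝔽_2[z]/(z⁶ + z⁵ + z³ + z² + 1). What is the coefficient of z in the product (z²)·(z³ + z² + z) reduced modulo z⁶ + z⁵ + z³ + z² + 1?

Multiply in 𝔽_2[z]: (z²)·(z³ + z² + z) = z⁵ + z⁴ + z³.
Reduced: z⁵ + z⁴ + z³.

0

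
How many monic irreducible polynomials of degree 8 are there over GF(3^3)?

The number of monic irreducibles of degree 8 over GF(27) is (1/8)·Σ_{d∣8} μ(8/d) 27^d.
Divisors of 8: 1, 2, 4, 8; μ(8/d) for each: 0, 0, -1, 1.
Σ = − 27^4 + 27^8 = 282429005040.
N = 282429005040/8 = 35303625630.

35303625630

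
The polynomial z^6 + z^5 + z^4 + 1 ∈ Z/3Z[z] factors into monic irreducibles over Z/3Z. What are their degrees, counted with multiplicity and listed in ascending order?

Write h(z) = z^6 + z^5 + z^4 + 1.
Roots in Z/3Z: h(0) = 1; h(1) = 1; h(2) = 2.
Complete factorization: h(z) = (z^6 + z^5 + z^4 + 1).
Factor degrees with multiplicity: 6 = 6.

6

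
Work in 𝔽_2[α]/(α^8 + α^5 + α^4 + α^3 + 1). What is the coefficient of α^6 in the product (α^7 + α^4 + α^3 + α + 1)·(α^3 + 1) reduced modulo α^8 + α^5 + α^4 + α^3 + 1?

Multiply in 𝔽_2[α]: (α^7 + α^4 + α^3 + α + 1)·(α^3 + 1) = α^10 + α^6 + α + 1.
Reduce using α^8 ≡ α^5 + α^4 + α^3 + 1 (mod α^8 + α^5 + α^4 + α^3 + 1).
Reduced: α^7 + α^5 + α^2 + α + 1.

0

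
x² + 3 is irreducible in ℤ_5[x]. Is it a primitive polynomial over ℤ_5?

Write f(x) = x² + 3.
|GF(5^2)^×| = 5^2 − 1 = 24. Prime factorization: 24 = 2^3·3.
f is primitive ⇔ x has order 24 in GF(5)[x]/(f), i.e. x^(24/q) ≠ 1 for each prime q | 24.
x^(12) mod f = 4.
x^(8) mod f = 1
Since x^(8) = 1, the order of x divides 8 < 24; not primitive.

No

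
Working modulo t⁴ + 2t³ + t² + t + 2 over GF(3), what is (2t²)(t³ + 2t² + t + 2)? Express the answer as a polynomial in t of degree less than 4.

2t^2 + 2t

Multiply in GF(3)[t]: (2t²)·(t³ + 2t² + t + 2) = 2t⁵ + t⁴ + 2t³ + t².
Reduce using t⁴ ≡ t³ + 2t² + 2t + 1 (mod t⁴ + 2t³ + t² + t + 2).
Reduced: 2t² + 2t.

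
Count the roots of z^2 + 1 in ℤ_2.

Write P(z) = z^2 + 1.
Evaluate at each of the 2 elements of ℤ_2:
P(0) = 1; P(1) = 0 → root.
Roots: {1}.

1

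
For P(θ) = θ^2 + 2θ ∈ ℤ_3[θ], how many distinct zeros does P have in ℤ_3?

2

Evaluate at each of the 3 elements of ℤ_3:
P(0) = 0 → root; P(1) = 0 → root; P(2) = 2.
Roots: {0, 1}.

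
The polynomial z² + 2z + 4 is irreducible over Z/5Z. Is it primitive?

Write f(z) = z² + 2z + 4.
|GF(5^2)^×| = 5^2 − 1 = 24. Prime factorization: 24 = 2^3·3.
f is primitive ⇔ z has order 24 in GF(5)[z]/(f), i.e. z^(24/q) ≠ 1 for each prime q | 24.
z^(12) mod f = 1
z^(8) mod f = 2z + 4.
Since z^(12) = 1, the order of z divides 12 < 24; not primitive.

No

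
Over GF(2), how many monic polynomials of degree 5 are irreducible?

6

x^(2^5) − x is the product of all monic irreducibles of degree dividing 5; Möbius inversion gives N = (1/5) Σ μ(5/d)·2^d.
Divisors of 5: 1, 5; μ(5/d) for each: -1, 1.
Σ = − 2^1 + 2^5 = 30.
N = 30/5 = 6.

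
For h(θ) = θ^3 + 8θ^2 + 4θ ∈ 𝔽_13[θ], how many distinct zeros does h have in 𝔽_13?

3

Evaluate at each of the 13 elements of 𝔽_13:
h(0) = 0 → root; h(1) = 0 → root; h(2) = 9; h(3) = 7; h(4) = 0 → root; h(5) = 7; h(6) = 8; h(7) = 9; h(8) = 3; h(9) = 9; h(10) = 7; h(11) = 3; h(12) = 3.
Roots: {0, 1, 4}.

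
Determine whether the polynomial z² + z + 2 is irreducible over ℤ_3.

Yes

Write g(z) = z² + z + 2.
Check for roots in ℤ_3: g(0) = 2; g(1) = 1; g(2) = 2.
No roots. A degree-2 polynomial over a field with no linear factor is irreducible.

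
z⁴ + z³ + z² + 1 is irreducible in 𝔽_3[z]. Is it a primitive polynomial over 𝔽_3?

Write f(z) = z⁴ + z³ + z² + 1.
|GF(3^4)^×| = 3^4 − 1 = 80. Prime factorization: 80 = 2^4·5.
f is primitive ⇔ z has order 80 in GF(3)[z]/(f), i.e. z^(80/q) ≠ 1 for each prime q | 80.
z^(40) mod f = 1
z^(16) mod f = 2z³ + z² + z.
Since z^(40) = 1, the order of z divides 40 < 80; not primitive.

No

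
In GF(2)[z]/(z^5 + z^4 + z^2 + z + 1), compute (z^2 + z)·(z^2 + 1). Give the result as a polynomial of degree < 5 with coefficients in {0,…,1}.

z^4 + z^3 + z^2 + z

Multiply in GF(2)[z]: (z^2 + z)·(z^2 + 1) = z^4 + z^3 + z^2 + z.
Reduced: z^4 + z^3 + z^2 + z.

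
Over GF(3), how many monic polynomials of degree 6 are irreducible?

x^(3^6) − x is the product of all monic irreducibles of degree dividing 6; Möbius inversion gives N = (1/6) Σ μ(6/d)·3^d.
Divisors of 6: 1, 2, 3, 6; μ(6/d) for each: 1, -1, -1, 1.
Σ = 3^1 − 3^2 − 3^3 + 3^6 = 696.
N = 696/6 = 116.

116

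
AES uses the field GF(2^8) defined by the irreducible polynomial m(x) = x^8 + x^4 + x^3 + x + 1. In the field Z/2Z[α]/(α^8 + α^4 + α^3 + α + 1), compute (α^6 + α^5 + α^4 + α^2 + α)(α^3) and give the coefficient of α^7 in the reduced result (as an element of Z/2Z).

1

Multiply in Z/2Z[α]: (α^6 + α^5 + α^4 + α^2 + α)·(α^3) = α^9 + α^8 + α^7 + α^5 + α^4.
Reduce using α^8 ≡ α^4 + α^3 + α + 1 (mod α^8 + α^4 + α^3 + α + 1).
Reduced: α^7 + α^4 + α^3 + α^2 + 1.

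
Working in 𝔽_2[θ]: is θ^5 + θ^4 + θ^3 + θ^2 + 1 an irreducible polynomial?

Yes

Write m(θ) = θ^5 + θ^4 + θ^3 + θ^2 + 1.
Check for roots in 𝔽_2: m(0) = 1; m(1) = 1.
No roots, so no linear factors.
Monic irreducibles of degree 2 over GF(2): θ^2 + θ + 1.
None of them divide m (all give nonzero remainder).
No irreducible factor of degree ≤ 2 exists, so m is irreducible over GF(2).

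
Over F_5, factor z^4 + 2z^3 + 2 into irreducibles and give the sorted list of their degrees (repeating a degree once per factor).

Write g(z) = z^4 + 2z^3 + 2.
Roots in F_5: g(0) = 2; g(1) = 0 → root; g(2) = 4; g(3) = 2; g(4) = 1.
Linear factors from roots: (z - 1).
Complete factorization: g(z) = (z - 1)^2·(z^2 - z + 2).
Factor degrees with multiplicity: 1 + 1 + 2 = 4.

1, 1, 2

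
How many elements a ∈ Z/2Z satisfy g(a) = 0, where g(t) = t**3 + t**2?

Evaluate at each of the 2 elements of Z/2Z:
g(0) = 0 → root; g(1) = 0 → root.
Roots: {0, 1}.

2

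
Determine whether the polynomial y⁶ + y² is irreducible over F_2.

No

Write f(y) = y⁶ + y².
Check for roots in F_2: f(0) = 0 → root; f(1) = 0 → root.
f(0) = 0, so (y) divides f(y); f is reducible.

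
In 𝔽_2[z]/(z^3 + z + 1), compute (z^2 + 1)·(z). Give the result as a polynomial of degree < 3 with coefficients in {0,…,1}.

Multiply in 𝔽_2[z]: (z^2 + 1)·(z) = z^3 + z.
Reduce using z^3 ≡ z + 1 (mod z^3 + z + 1).
Reduced: 1.

1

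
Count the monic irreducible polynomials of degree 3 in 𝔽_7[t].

Gauss's count: N_{7}(3) = (1/3) Σ_{d|3} μ(3/d)·7^d.
Divisors of 3: 1, 3; μ(3/d) for each: -1, 1.
Σ = − 7^1 + 7^3 = 336.
N = 336/3 = 112.

112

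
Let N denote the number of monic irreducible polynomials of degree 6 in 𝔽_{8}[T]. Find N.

x^(8^6) − x is the product of all monic irreducibles of degree dividing 6; Möbius inversion gives N = (1/6) Σ μ(6/d)·8^d.
Divisors of 6: 1, 2, 3, 6; μ(6/d) for each: 1, -1, -1, 1.
Σ = 8^1 − 8^2 − 8^3 + 8^6 = 261576.
N = 261576/6 = 43596.

43596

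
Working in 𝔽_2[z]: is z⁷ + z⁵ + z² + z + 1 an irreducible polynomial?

Write h(z) = z⁷ + z⁵ + z² + z + 1.
Check for roots in 𝔽_2: h(0) = 1; h(1) = 1.
No roots, so no linear factors.
Monic irreducibles of degree 2 over GF(2): z² + z + 1.
None of them divide h (all give nonzero remainder).
Monic irreducibles of degree 3 over GF(2): z³ + z + 1, z³ + z² + 1.
None of them divide h (all give nonzero remainder).
No irreducible factor of degree ≤ 3 exists, so h is irreducible over GF(2).

Yes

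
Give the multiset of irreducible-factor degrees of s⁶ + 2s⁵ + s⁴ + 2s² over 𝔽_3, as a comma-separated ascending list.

1, 1, 1, 1, 2

Write h(s) = s⁶ + 2s⁵ + s⁴ + 2s².
Roots in 𝔽_3: h(0) = 0 → root; h(1) = 0 → root; h(2) = 2.
Linear factors from roots: (s), (s + 2).
Complete factorization: h(s) = (s)^2·(s + 2)^2·(s² + s + 2).
Factor degrees with multiplicity: 1 + 1 + 1 + 1 + 2 = 6.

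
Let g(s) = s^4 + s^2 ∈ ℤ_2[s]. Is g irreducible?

No

Check for roots in ℤ_2: g(0) = 0 → root; g(1) = 0 → root.
g(0) = 0, so (s) divides g(s); g is reducible.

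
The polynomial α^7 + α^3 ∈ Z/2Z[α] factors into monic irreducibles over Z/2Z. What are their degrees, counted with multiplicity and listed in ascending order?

1, 1, 1, 1, 1, 1, 1

Write f(α) = α^7 + α^3.
Roots in Z/2Z: f(0) = 0 → root; f(1) = 0 → root.
Linear factors from roots: (α), (α + 1).
Complete factorization: f(α) = (α)^3·(α + 1)^4.
Factor degrees with multiplicity: 1 + 1 + 1 + 1 + 1 + 1 + 1 = 7.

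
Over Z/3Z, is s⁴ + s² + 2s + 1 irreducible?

Yes

Write f(s) = s⁴ + s² + 2s + 1.
Check for roots in Z/3Z: f(0) = 1; f(1) = 2; f(2) = 1.
No roots, so no linear factors.
Monic irreducibles of degree 2 over GF(3): s² + 1, s² + s + 2, s² + 2s + 2.
None of them divide f (all give nonzero remainder).
No irreducible factor of degree ≤ 2 exists, so f is irreducible over GF(3).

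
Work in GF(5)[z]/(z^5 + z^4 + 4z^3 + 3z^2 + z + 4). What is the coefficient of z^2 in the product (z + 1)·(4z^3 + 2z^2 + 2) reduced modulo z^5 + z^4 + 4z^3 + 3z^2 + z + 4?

2

Multiply in GF(5)[z]: (z + 1)·(4z^3 + 2z^2 + 2) = 4z^4 + z^3 + 2z^2 + 2z + 2.
Reduced: 4z^4 + z^3 + 2z^2 + 2z + 2.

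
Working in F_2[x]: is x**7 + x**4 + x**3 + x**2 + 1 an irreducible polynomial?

Write P(x) = x**7 + x**4 + x**3 + x**2 + 1.
Check for roots in F_2: P(0) = 1; P(1) = 1.
No roots, so no linear factors.
Monic irreducibles of degree 2 over GF(2): x**2 + x + 1.
None of them divide P (all give nonzero remainder).
Monic irreducibles of degree 3 over GF(2): x**3 + x + 1, x**3 + x**2 + 1.
None of them divide P (all give nonzero remainder).
No irreducible factor of degree ≤ 3 exists, so P is irreducible over GF(2).

Yes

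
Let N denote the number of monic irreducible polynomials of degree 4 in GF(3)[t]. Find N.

18

x^(3^4) − x is the product of all monic irreducibles of degree dividing 4; Möbius inversion gives N = (1/4) Σ μ(4/d)·3^d.
Divisors of 4: 1, 2, 4; μ(4/d) for each: 0, -1, 1.
Σ = − 3^2 + 3^4 = 72.
N = 72/4 = 18.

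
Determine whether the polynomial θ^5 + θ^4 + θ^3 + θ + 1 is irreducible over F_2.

Write P(θ) = θ^5 + θ^4 + θ^3 + θ + 1.
Check for roots in F_2: P(0) = 1; P(1) = 1.
No roots, so no linear factors.
Monic irreducibles of degree 2 over GF(2): θ^2 + θ + 1.
None of them divide P (all give nonzero remainder).
No irreducible factor of degree ≤ 2 exists, so P is irreducible over GF(2).

Yes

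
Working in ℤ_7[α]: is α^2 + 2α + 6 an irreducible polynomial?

No

Write f(α) = α^2 + 2α + 6.
Check for roots in ℤ_7: f(0) = 6; f(1) = 2; f(2) = 0 → root; f(3) = 0 → root; f(4) = 2; f(5) = 6; f(6) = 5.
f(2) = 0, so (α − 2) divides f(α); f is reducible.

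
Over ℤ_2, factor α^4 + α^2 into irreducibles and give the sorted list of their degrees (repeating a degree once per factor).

1, 1, 1, 1

Write h(α) = α^4 + α^2.
Roots in ℤ_2: h(0) = 0 → root; h(1) = 0 → root.
Linear factors from roots: (α), (α + 1).
Complete factorization: h(α) = (α)^2·(α + 1)^2.
Factor degrees with multiplicity: 1 + 1 + 1 + 1 = 4.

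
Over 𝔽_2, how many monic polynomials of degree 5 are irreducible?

6

x^(2^5) − x is the product of all monic irreducibles of degree dividing 5; Möbius inversion gives N = (1/5) Σ μ(5/d)·2^d.
Divisors of 5: 1, 5; μ(5/d) for each: -1, 1.
Σ = − 2^1 + 2^5 = 30.
N = 30/5 = 6.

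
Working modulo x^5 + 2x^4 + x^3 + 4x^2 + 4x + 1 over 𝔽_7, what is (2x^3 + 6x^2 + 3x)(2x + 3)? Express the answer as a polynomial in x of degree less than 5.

4x^4 + 4x^3 + 3x^2 + 2x

Multiply in 𝔽_7[x]: (2x^3 + 6x^2 + 3x)·(2x + 3) = 4x^4 + 4x^3 + 3x^2 + 2x.
Reduced: 4x^4 + 4x^3 + 3x^2 + 2x.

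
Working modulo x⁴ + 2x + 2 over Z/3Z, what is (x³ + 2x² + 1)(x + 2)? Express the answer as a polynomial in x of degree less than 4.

x^3 + x^2 + 2x

Multiply in Z/3Z[x]: (x³ + 2x² + 1)·(x + 2) = x⁴ + x³ + x² + x + 2.
Reduce using x⁴ ≡ x + 1 (mod x⁴ + 2x + 2).
Reduced: x³ + x² + 2x.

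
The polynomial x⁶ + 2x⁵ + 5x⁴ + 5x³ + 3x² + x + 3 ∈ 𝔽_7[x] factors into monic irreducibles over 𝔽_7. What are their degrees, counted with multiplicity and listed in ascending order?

3, 3

Write f(x) = x⁶ + 2x⁵ + 5x⁴ + 5x³ + 3x² + x + 3.
Complete factorization: f(x) = (x³ + 4x² + 5x + 3)·(x³ + 5x² + x + 1).
Factor degrees with multiplicity: 3 + 3 = 6.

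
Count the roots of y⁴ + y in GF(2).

2

Write h(y) = y⁴ + y.
Evaluate at each of the 2 elements of GF(2):
h(0) = 0 → root; h(1) = 0 → root.
Roots: {0, 1}.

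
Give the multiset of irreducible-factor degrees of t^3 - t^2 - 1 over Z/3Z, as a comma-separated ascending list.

1, 2

Write g(t) = t^3 - t^2 - 1.
Roots in Z/3Z: g(0) = 2; g(1) = 2; g(2) = 0 → root.
Linear factors from roots: (t + 1).
Complete factorization: g(t) = (t + 1)·(t^2 + t - 1).
Factor degrees with multiplicity: 1 + 2 = 3.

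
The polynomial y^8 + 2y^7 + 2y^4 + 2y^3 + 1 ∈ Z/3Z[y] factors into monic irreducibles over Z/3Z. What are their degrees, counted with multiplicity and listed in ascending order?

1, 2, 2, 3

Write h(y) = y^8 + 2y^7 + 2y^4 + 2y^3 + 1.
Roots in Z/3Z: h(0) = 1; h(1) = 2; h(2) = 0 → root.
Linear factors from roots: (y + 1).
Complete factorization: h(y) = (y + 1)·(y^2 + y + 2)·(y^2 + 2y + 2)·(y^3 + y^2 + 2y + 1).
Factor degrees with multiplicity: 1 + 2 + 2 + 3 = 8.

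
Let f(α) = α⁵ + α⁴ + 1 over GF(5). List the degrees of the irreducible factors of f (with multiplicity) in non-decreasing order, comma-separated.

1, 2, 2

Roots in GF(5): f(0) = 1; f(1) = 3; f(2) = 4; f(3) = 0 → root; f(4) = 1.
Linear factors from roots: (α + 2).
Complete factorization: f(α) = (α + 2)·(α² + α + 1)·(α² - 2α - 2).
Factor degrees with multiplicity: 1 + 2 + 2 = 5.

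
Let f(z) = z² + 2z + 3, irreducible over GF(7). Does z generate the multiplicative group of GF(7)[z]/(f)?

|GF(7^2)^×| = 7^2 − 1 = 48. Prime factorization: 48 = 2^4·3.
f is primitive ⇔ z has order 48 in GF(7)[z]/(f), i.e. z^(48/q) ≠ 1 for each prime q | 48.
z^(24) mod f = 6.
z^(16) mod f = 2.
None equal 1, so z has full order 48; f is primitive.

Yes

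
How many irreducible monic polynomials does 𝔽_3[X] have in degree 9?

2184

Gauss's count: N_{3}(9) = (1/9) Σ_{d|9} μ(9/d)·3^d.
Divisors of 9: 1, 3, 9; μ(9/d) for each: 0, -1, 1.
Σ = − 3^3 + 3^9 = 19656.
N = 19656/9 = 2184.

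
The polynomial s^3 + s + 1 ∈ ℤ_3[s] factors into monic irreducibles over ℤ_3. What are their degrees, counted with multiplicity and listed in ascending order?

1, 2

Write g(s) = s^3 + s + 1.
Roots in ℤ_3: g(0) = 1; g(1) = 0 → root; g(2) = 2.
Linear factors from roots: (s - 1).
Complete factorization: g(s) = (s - 1)·(s^2 + s - 1).
Factor degrees with multiplicity: 1 + 2 = 3.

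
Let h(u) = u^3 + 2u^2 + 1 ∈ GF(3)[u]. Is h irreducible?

Check for roots in GF(3): h(0) = 1; h(1) = 1; h(2) = 2.
No roots. A degree-3 polynomial over a field with no linear factor is irreducible.

Yes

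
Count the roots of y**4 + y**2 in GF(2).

Write P(y) = y**4 + y**2.
Evaluate at each of the 2 elements of GF(2):
P(0) = 0 → root; P(1) = 0 → root.
Roots: {0, 1}.

2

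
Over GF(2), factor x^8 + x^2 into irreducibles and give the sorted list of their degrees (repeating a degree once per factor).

Write f(x) = x^8 + x^2.
Roots in GF(2): f(0) = 0 → root; f(1) = 0 → root.
Linear factors from roots: (x), (x + 1).
Complete factorization: f(x) = (x)^2·(x + 1)^2·(x^2 + x + 1)^2.
Factor degrees with multiplicity: 1 + 1 + 1 + 1 + 2 + 2 = 8.

1, 1, 1, 1, 2, 2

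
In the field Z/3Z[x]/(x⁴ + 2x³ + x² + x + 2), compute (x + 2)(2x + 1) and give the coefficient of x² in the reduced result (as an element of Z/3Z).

2

Multiply in Z/3Z[x]: (x + 2)·(2x + 1) = 2x² + 2x + 2.
Reduced: 2x² + 2x + 2.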